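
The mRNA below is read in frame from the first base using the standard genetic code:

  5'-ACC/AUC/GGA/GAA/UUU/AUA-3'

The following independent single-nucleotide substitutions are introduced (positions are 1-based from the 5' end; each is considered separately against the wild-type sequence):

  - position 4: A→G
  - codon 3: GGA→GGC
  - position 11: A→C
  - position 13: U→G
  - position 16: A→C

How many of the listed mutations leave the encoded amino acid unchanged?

1

Codon 2: AUC (Ile) → GUC (Val) — missense.
Codon 3: GGA (Gly) → GGC (Gly) — synonymous.
Codon 4: GAA (Glu) → GCA (Ala) — missense.
Codon 5: UUU (Phe) → GUU (Val) — missense.
Codon 6: AUA (Ile) → CUA (Leu) — missense.
Synonymous: 1 of 5.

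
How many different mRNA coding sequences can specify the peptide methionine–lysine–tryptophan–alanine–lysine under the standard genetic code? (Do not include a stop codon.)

Met: 1 codon.
Lys: 2 codons.
Trp: 1 codon.
Ala: 4 codons.
Lys: 2 codons.
1 × 2 × 1 × 4 × 2 = 16.

16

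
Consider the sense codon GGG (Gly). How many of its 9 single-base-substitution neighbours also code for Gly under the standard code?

Position 1: none → 0 synonymous.
Position 2: none → 0 synonymous.
Position 3: GGU, GGC, GGA → 3 synonymous.
Total: 0 + 0 + 3 = 3.

3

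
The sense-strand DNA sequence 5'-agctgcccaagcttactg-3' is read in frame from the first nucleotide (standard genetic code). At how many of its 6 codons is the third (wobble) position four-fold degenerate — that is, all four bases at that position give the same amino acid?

2

Codon 1 AGC (Ser): third position 2-fold.
Codon 2 TGC (Cys): third position 2-fold.
Codon 3 CCA (Pro): third position 4-fold.
Codon 4 AGC (Ser): third position 2-fold.
Codon 5 TTA (Leu): third position 2-fold.
Codon 6 CTG (Leu): third position 4-fold.
Four-fold degenerate third positions: 2.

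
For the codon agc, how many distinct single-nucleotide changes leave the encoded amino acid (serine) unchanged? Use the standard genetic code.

1

Position 1: none → 0 synonymous.
Position 2: none → 0 synonymous.
Position 3: AGT → 1 synonymous.
Total: 0 + 0 + 1 = 1.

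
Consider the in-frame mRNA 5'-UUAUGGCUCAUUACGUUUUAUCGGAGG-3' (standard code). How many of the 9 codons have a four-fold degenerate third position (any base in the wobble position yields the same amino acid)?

3

Codon 1 UUA (Leu): third position 2-fold.
Codon 2 UGG (Trp): third position 1-fold.
Codon 3 CUC (Leu): third position 4-fold.
Codon 4 AUU (Ile): third position 3-fold.
Codon 5 ACG (Thr): third position 4-fold.
Codon 6 UUU (Phe): third position 2-fold.
Codon 7 UAU (Tyr): third position 2-fold.
Codon 8 CGG (Arg): third position 4-fold.
Codon 9 AGG (Arg): third position 2-fold.
Four-fold degenerate third positions: 3.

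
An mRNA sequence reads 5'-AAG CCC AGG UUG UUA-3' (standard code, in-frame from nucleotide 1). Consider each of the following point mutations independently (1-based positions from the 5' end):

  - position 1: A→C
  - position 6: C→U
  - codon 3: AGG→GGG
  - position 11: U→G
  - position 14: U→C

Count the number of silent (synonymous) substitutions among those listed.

1

Codon 1: AAG (Lys) → CAG (Gln) — missense.
Codon 2: CCC (Pro) → CCU (Pro) — synonymous.
Codon 3: AGG (Arg) → GGG (Gly) — missense.
Codon 4: UUG (Leu) → UGG (Trp) — missense.
Codon 5: UUA (Leu) → UCA (Ser) — missense.
Synonymous: 1 of 5.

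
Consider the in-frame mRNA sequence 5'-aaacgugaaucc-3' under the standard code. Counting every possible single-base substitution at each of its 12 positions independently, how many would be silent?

Codon 1 (AAA, Lys): 1 synonymous substitution.
Codon 2 (CGU, Arg): 3 synonymous substitutions.
Codon 3 (GAA, Glu): 1 synonymous substitution.
Codon 4 (UCC, Ser): 3 synonymous substitutions.
Total: 1 + 3 + 1 + 3 = 8.

8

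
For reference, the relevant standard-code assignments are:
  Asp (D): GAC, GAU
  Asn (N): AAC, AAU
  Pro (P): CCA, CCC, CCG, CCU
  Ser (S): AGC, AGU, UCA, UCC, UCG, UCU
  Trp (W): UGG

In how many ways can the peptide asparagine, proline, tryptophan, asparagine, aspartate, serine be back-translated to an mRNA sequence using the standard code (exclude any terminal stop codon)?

192

Asn: 2 codons.
Pro: 4 codons.
Trp: 1 codon.
Asn: 2 codons.
Asp: 2 codons.
Ser: 6 codons.
2 × 4 × 1 × 2 × 2 × 6 = 192.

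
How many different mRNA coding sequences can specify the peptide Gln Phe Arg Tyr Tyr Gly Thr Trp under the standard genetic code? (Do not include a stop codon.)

1536

Gln: 2 codons.
Phe: 2 codons.
Arg: 6 codons.
Tyr: 2 codons.
Tyr: 2 codons.
Gly: 4 codons.
Thr: 4 codons.
Trp: 1 codon.
2 × 2 × 6 × 2 × 2 × 4 × 4 × 1 = 1536.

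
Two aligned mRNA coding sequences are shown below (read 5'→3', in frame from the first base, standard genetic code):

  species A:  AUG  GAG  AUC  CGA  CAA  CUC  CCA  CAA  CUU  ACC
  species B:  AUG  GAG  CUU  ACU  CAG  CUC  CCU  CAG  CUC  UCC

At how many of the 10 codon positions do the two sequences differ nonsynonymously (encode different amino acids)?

3

Codon 1: AUG Met / AUG Met — identical.
Codon 2: GAG Glu / GAG Glu — identical.
Codon 3: AUC Ile / CUU Leu — nonsynonymous.
Codon 4: CGA Arg / ACU Thr — nonsynonymous.
Codon 5: CAA Gln / CAG Gln — synonymous.
Codon 6: CUC Leu / CUC Leu — identical.
Codon 7: CCA Pro / CCU Pro — synonymous.
Codon 8: CAA Gln / CAG Gln — synonymous.
Codon 9: CUU Leu / CUC Leu — synonymous.
Codon 10: ACC Thr / UCC Ser — nonsynonymous.
Nonsynonymous differences: 3.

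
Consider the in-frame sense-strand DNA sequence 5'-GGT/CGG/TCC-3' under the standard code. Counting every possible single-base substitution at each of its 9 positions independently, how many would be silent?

10

Codon 1 (GGT, Gly): 3 synonymous substitutions.
Codon 2 (CGG, Arg): 4 synonymous substitutions.
Codon 3 (TCC, Ser): 3 synonymous substitutions.
Total: 3 + 4 + 3 = 10.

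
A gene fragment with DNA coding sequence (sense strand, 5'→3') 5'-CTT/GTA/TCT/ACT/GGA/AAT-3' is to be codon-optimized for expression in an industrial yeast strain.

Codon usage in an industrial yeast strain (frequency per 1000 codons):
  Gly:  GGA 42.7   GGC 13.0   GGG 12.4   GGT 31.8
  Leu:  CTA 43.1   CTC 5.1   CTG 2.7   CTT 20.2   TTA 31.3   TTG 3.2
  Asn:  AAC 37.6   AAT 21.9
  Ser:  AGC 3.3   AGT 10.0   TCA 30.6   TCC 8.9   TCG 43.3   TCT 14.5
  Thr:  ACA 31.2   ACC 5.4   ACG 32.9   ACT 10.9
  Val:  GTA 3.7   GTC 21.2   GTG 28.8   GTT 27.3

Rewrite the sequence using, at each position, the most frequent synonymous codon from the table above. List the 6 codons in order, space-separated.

CTA GTG TCG ACG GGA AAC

Codon 1 (Leu): best is CTA at 43.1.
Codon 2 (Val): best is GTG at 28.8.
Codon 3 (Ser): best is TCG at 43.3.
Codon 4 (Thr): best is ACG at 32.9.
Codon 5 (Gly): best is GGA at 42.7.
Codon 6 (Asn): best is AAC at 37.6.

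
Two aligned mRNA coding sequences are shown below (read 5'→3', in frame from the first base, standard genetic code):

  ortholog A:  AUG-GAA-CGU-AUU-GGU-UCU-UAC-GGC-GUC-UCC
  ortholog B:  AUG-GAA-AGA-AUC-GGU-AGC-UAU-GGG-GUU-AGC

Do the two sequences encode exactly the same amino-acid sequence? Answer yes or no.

yes

Codon 1: AUG Met / AUG Met — identical.
Codon 2: GAA Glu / GAA Glu — identical.
Codon 3: CGU Arg / AGA Arg — synonymous.
Codon 4: AUU Ile / AUC Ile — synonymous.
Codon 5: GGU Gly / GGU Gly — identical.
Codon 6: UCU Ser / AGC Ser — synonymous.
Codon 7: UAC Tyr / UAU Tyr — synonymous.
Codon 8: GGC Gly / GGG Gly — synonymous.
Codon 9: GUC Val / GUU Val — synonymous.
Codon 10: UCC Ser / AGC Ser — synonymous.
Nonsynonymous differences: 0 → same protein.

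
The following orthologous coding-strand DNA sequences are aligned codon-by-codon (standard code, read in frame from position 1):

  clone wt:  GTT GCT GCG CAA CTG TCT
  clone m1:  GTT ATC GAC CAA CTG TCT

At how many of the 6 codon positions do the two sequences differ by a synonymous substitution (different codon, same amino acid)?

0

Codon 1: GTT Val / GTT Val — identical.
Codon 2: GCT Ala / ATC Ile — nonsynonymous.
Codon 3: GCG Ala / GAC Asp — nonsynonymous.
Codon 4: CAA Gln / CAA Gln — identical.
Codon 5: CTG Leu / CTG Leu — identical.
Codon 6: TCT Ser / TCT Ser — identical.
Synonymous differences: 0.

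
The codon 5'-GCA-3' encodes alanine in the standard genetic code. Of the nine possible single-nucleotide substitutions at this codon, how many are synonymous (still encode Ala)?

Position 1: none → 0 synonymous.
Position 2: none → 0 synonymous.
Position 3: GCU, GCC, GCG → 3 synonymous.
Total: 0 + 0 + 3 = 3.

3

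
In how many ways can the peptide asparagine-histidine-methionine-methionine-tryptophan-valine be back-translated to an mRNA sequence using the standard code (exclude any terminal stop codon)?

16

Asn: 2 codons.
His: 2 codons.
Met: 1 codon.
Met: 1 codon.
Trp: 1 codon.
Val: 4 codons.
2 × 2 × 1 × 1 × 1 × 4 = 16.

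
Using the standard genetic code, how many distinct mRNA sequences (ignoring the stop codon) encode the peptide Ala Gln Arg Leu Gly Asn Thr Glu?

Ala: 4 codons.
Gln: 2 codons.
Arg: 6 codons.
Leu: 6 codons.
Gly: 4 codons.
Asn: 2 codons.
Thr: 4 codons.
Glu: 2 codons.
4 × 2 × 6 × 6 × 4 × 2 × 4 × 2 = 18432.

18432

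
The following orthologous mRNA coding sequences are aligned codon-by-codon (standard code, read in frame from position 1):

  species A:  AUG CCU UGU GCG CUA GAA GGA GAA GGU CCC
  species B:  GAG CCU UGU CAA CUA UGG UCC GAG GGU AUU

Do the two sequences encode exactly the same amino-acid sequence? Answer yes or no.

Codon 1: AUG Met / GAG Glu — nonsynonymous.
Codon 2: CCU Pro / CCU Pro — identical.
Codon 3: UGU Cys / UGU Cys — identical.
Codon 4: GCG Ala / CAA Gln — nonsynonymous.
Codon 5: CUA Leu / CUA Leu — identical.
Codon 6: GAA Glu / UGG Trp — nonsynonymous.
Codon 7: GGA Gly / UCC Ser — nonsynonymous.
Codon 8: GAA Glu / GAG Glu — synonymous.
Codon 9: GGU Gly / GGU Gly — identical.
Codon 10: CCC Pro / AUU Ile — nonsynonymous.
Nonsynonymous differences: 5 → different protein.

no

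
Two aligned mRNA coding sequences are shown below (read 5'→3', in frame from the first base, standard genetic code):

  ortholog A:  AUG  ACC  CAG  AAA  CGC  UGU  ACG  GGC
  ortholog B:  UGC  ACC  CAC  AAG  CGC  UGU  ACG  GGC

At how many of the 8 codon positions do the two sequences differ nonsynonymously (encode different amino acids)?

Codon 1: AUG Met / UGC Cys — nonsynonymous.
Codon 2: ACC Thr / ACC Thr — identical.
Codon 3: CAG Gln / CAC His — nonsynonymous.
Codon 4: AAA Lys / AAG Lys — synonymous.
Codon 5: CGC Arg / CGC Arg — identical.
Codon 6: UGU Cys / UGU Cys — identical.
Codon 7: ACG Thr / ACG Thr — identical.
Codon 8: GGC Gly / GGC Gly — identical.
Nonsynonymous differences: 2.

2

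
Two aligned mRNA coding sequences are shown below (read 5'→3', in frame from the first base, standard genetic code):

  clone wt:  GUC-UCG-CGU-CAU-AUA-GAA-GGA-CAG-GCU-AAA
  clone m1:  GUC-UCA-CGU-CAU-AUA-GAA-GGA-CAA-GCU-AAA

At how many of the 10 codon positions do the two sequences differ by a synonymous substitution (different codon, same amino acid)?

Codon 1: GUC Val / GUC Val — identical.
Codon 2: UCG Ser / UCA Ser — synonymous.
Codon 3: CGU Arg / CGU Arg — identical.
Codon 4: CAU His / CAU His — identical.
Codon 5: AUA Ile / AUA Ile — identical.
Codon 6: GAA Glu / GAA Glu — identical.
Codon 7: GGA Gly / GGA Gly — identical.
Codon 8: CAG Gln / CAA Gln — synonymous.
Codon 9: GCU Ala / GCU Ala — identical.
Codon 10: AAA Lys / AAA Lys — identical.
Synonymous differences: 2.

2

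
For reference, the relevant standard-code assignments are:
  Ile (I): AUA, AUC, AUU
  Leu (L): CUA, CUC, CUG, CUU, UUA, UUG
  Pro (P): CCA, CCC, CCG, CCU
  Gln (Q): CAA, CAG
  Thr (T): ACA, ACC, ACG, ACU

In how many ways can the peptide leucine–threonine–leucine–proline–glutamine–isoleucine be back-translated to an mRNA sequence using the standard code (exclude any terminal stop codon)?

Leu: 6 codons.
Thr: 4 codons.
Leu: 6 codons.
Pro: 4 codons.
Gln: 2 codons.
Ile: 3 codons.
6 × 4 × 6 × 4 × 2 × 3 = 3456.

3456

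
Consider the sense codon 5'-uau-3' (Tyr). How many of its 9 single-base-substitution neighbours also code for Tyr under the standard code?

Position 1: none → 0 synonymous.
Position 2: none → 0 synonymous.
Position 3: UAC → 1 synonymous.
Total: 0 + 0 + 1 = 1.

1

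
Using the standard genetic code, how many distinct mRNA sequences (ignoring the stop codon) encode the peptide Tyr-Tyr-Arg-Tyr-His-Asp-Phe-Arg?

Tyr: 2 codons.
Tyr: 2 codons.
Arg: 6 codons.
Tyr: 2 codons.
His: 2 codons.
Asp: 2 codons.
Phe: 2 codons.
Arg: 6 codons.
2 × 2 × 6 × 2 × 2 × 2 × 2 × 6 = 2304.

2304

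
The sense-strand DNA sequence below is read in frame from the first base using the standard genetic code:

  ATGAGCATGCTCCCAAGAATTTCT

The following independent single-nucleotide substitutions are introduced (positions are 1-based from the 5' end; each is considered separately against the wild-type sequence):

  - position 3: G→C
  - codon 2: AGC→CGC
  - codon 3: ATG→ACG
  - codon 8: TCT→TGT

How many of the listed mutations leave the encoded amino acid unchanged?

Codon 1: ATG (Met) → ATC (Ile) — missense.
Codon 2: AGC (Ser) → CGC (Arg) — missense.
Codon 3: ATG (Met) → ACG (Thr) — missense.
Codon 8: TCT (Ser) → TGT (Cys) — missense.
Synonymous: 0 of 4.

0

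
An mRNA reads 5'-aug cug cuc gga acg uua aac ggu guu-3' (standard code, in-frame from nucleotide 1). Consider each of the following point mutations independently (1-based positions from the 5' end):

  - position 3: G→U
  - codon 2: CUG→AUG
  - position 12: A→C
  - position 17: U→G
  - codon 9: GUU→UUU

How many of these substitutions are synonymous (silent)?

Codon 1: AUG (Met) → AUU (Ile) — missense.
Codon 2: CUG (Leu) → AUG (Met) — missense.
Codon 4: GGA (Gly) → GGC (Gly) — synonymous.
Codon 6: UUA (Leu) → UGA (Stop) — nonsense.
Codon 9: GUU (Val) → UUU (Phe) — missense.
Synonymous: 1 of 5.

1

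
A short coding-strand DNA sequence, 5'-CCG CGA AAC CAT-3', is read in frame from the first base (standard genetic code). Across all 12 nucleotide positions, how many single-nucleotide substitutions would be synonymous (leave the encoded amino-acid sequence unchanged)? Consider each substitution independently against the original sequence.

9

Codon 1 (CCG, Pro): 3 synonymous substitutions.
Codon 2 (CGA, Arg): 4 synonymous substitutions.
Codon 3 (AAC, Asn): 1 synonymous substitution.
Codon 4 (CAT, His): 1 synonymous substitution.
Total: 3 + 4 + 1 + 1 = 9.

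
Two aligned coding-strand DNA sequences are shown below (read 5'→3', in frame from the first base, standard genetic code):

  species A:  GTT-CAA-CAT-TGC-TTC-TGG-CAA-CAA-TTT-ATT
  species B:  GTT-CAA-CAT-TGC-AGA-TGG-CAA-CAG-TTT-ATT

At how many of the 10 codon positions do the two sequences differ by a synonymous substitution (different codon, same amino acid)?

1

Codon 1: GTT Val / GTT Val — identical.
Codon 2: CAA Gln / CAA Gln — identical.
Codon 3: CAT His / CAT His — identical.
Codon 4: TGC Cys / TGC Cys — identical.
Codon 5: TTC Phe / AGA Arg — nonsynonymous.
Codon 6: TGG Trp / TGG Trp — identical.
Codon 7: CAA Gln / CAA Gln — identical.
Codon 8: CAA Gln / CAG Gln — synonymous.
Codon 9: TTT Phe / TTT Phe — identical.
Codon 10: ATT Ile / ATT Ile — identical.
Synonymous differences: 1.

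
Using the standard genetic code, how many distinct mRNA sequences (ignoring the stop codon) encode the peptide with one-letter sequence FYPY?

Phe: 2 codons.
Tyr: 2 codons.
Pro: 4 codons.
Tyr: 2 codons.
2 × 2 × 4 × 2 = 32.

32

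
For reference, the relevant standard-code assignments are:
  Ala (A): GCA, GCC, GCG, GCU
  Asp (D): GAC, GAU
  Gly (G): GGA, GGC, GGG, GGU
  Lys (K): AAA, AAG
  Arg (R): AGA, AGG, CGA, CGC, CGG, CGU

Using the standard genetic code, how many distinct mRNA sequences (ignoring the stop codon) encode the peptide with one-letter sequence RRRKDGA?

13824

Arg: 6 codons.
Arg: 6 codons.
Arg: 6 codons.
Lys: 2 codons.
Asp: 2 codons.
Gly: 4 codons.
Ala: 4 codons.
6 × 6 × 6 × 2 × 2 × 4 × 4 = 13824.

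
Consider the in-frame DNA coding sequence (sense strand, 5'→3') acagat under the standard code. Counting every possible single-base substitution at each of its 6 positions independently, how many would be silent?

Codon 1 (ACA, Thr): 3 synonymous substitutions.
Codon 2 (GAT, Asp): 1 synonymous substitution.
Total: 3 + 1 = 4.

4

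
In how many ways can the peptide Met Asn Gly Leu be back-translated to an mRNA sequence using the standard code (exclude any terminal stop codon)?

Met: 1 codon.
Asn: 2 codons.
Gly: 4 codons.
Leu: 6 codons.
1 × 2 × 4 × 6 = 48.

48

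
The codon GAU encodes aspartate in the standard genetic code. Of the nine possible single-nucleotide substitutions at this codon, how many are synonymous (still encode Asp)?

Position 1: none → 0 synonymous.
Position 2: none → 0 synonymous.
Position 3: GAC → 1 synonymous.
Total: 0 + 0 + 1 = 1.

1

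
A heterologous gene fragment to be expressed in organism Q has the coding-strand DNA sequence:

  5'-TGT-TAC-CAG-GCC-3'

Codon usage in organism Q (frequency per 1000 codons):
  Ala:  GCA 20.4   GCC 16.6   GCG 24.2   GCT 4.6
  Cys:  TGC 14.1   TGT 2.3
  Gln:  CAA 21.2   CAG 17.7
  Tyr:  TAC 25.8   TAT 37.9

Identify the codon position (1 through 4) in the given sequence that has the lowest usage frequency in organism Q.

1

Codon 1 TGT (Cys): 2.3 per 1000.
Codon 2 TAC (Tyr): 25.8 per 1000.
Codon 3 CAG (Gln): 17.7 per 1000.
Codon 4 GCC (Ala): 16.6 per 1000.
Lowest frequency is 2.3 at codon 1.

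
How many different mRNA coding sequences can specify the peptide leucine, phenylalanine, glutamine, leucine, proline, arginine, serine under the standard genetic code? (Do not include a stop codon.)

Leu: 6 codons.
Phe: 2 codons.
Gln: 2 codons.
Leu: 6 codons.
Pro: 4 codons.
Arg: 6 codons.
Ser: 6 codons.
6 × 2 × 2 × 6 × 4 × 6 × 6 = 20736.

20736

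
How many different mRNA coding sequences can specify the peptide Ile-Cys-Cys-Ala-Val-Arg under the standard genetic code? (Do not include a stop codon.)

Ile: 3 codons.
Cys: 2 codons.
Cys: 2 codons.
Ala: 4 codons.
Val: 4 codons.
Arg: 6 codons.
3 × 2 × 2 × 4 × 4 × 6 = 1152.

1152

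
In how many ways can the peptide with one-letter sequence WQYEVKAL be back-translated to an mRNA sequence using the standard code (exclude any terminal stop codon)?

Trp: 1 codon.
Gln: 2 codons.
Tyr: 2 codons.
Glu: 2 codons.
Val: 4 codons.
Lys: 2 codons.
Ala: 4 codons.
Leu: 6 codons.
1 × 2 × 2 × 2 × 4 × 2 × 4 × 6 = 1536.

1536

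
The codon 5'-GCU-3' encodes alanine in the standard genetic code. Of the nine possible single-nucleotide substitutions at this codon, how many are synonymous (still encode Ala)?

3

Position 1: none → 0 synonymous.
Position 2: none → 0 synonymous.
Position 3: GCC, GCA, GCG → 3 synonymous.
Total: 0 + 0 + 3 = 3.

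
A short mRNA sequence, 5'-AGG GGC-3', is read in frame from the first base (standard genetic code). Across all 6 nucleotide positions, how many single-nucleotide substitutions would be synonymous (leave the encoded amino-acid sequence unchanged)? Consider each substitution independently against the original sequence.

Codon 1 (AGG, Arg): 2 synonymous substitutions.
Codon 2 (GGC, Gly): 3 synonymous substitutions.
Total: 2 + 3 = 5.

5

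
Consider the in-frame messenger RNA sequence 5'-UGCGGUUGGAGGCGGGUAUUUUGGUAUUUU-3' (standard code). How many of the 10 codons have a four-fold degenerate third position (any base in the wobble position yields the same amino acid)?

Codon 1 UGC (Cys): third position 2-fold.
Codon 2 GGU (Gly): third position 4-fold.
Codon 3 UGG (Trp): third position 1-fold.
Codon 4 AGG (Arg): third position 2-fold.
Codon 5 CGG (Arg): third position 4-fold.
Codon 6 GUA (Val): third position 4-fold.
Codon 7 UUU (Phe): third position 2-fold.
Codon 8 UGG (Trp): third position 1-fold.
Codon 9 UAU (Tyr): third position 2-fold.
Codon 10 UUU (Phe): third position 2-fold.
Four-fold degenerate third positions: 3.

3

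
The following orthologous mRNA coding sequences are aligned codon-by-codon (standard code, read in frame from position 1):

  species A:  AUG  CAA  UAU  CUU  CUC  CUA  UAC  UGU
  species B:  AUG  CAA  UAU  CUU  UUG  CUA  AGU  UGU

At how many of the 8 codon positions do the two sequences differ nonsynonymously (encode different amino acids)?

1

Codon 1: AUG Met / AUG Met — identical.
Codon 2: CAA Gln / CAA Gln — identical.
Codon 3: UAU Tyr / UAU Tyr — identical.
Codon 4: CUU Leu / CUU Leu — identical.
Codon 5: CUC Leu / UUG Leu — synonymous.
Codon 6: CUA Leu / CUA Leu — identical.
Codon 7: UAC Tyr / AGU Ser — nonsynonymous.
Codon 8: UGU Cys / UGU Cys — identical.
Nonsynonymous differences: 1.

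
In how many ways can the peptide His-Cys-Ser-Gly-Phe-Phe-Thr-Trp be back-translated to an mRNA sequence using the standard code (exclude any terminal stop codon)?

1536

His: 2 codons.
Cys: 2 codons.
Ser: 6 codons.
Gly: 4 codons.
Phe: 2 codons.
Phe: 2 codons.
Thr: 4 codons.
Trp: 1 codon.
2 × 2 × 6 × 4 × 2 × 2 × 4 × 1 = 1536.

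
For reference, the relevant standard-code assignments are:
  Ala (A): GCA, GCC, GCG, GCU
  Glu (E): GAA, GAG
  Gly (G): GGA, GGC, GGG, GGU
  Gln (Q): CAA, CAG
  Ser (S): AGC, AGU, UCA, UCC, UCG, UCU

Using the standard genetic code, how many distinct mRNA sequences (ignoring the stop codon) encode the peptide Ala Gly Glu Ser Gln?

Ala: 4 codons.
Gly: 4 codons.
Glu: 2 codons.
Ser: 6 codons.
Gln: 2 codons.
4 × 4 × 2 × 6 × 2 = 384.

384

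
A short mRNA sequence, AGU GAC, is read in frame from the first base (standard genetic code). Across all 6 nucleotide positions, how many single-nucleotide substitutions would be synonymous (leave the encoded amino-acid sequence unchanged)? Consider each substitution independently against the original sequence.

2

Codon 1 (AGU, Ser): 1 synonymous substitution.
Codon 2 (GAC, Asp): 1 synonymous substitution.
Total: 1 + 1 = 2.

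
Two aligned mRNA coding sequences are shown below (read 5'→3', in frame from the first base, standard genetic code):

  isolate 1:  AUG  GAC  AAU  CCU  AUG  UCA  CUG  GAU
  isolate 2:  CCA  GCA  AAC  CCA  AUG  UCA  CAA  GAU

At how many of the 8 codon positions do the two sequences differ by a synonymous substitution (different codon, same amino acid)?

Codon 1: AUG Met / CCA Pro — nonsynonymous.
Codon 2: GAC Asp / GCA Ala — nonsynonymous.
Codon 3: AAU Asn / AAC Asn — synonymous.
Codon 4: CCU Pro / CCA Pro — synonymous.
Codon 5: AUG Met / AUG Met — identical.
Codon 6: UCA Ser / UCA Ser — identical.
Codon 7: CUG Leu / CAA Gln — nonsynonymous.
Codon 8: GAU Asp / GAU Asp — identical.
Synonymous differences: 2.

2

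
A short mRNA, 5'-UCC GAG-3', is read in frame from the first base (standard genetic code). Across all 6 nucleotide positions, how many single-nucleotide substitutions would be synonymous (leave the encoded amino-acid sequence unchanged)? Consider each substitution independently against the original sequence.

Codon 1 (UCC, Ser): 3 synonymous substitutions.
Codon 2 (GAG, Glu): 1 synonymous substitution.
Total: 3 + 1 = 4.

4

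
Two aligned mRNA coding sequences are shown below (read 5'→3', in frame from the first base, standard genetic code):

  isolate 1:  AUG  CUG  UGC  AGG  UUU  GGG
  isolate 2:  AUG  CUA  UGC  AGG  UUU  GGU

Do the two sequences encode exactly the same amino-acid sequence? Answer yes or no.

yes

Codon 1: AUG Met / AUG Met — identical.
Codon 2: CUG Leu / CUA Leu — synonymous.
Codon 3: UGC Cys / UGC Cys — identical.
Codon 4: AGG Arg / AGG Arg — identical.
Codon 5: UUU Phe / UUU Phe — identical.
Codon 6: GGG Gly / GGU Gly — synonymous.
Nonsynonymous differences: 0 → same protein.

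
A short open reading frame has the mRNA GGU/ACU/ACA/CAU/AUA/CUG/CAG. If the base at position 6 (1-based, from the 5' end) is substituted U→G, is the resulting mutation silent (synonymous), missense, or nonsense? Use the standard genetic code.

silent

Position 6 falls in codon 2: ACU → Thr.
After the substitution the codon is ACG → Thr.
Both encode Thr, so the change is synonymous.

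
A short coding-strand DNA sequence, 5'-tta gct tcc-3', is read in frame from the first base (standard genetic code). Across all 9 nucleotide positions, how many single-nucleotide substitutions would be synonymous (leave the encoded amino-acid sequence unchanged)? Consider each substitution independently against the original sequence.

Codon 1 (TTA, Leu): 2 synonymous substitutions.
Codon 2 (GCT, Ala): 3 synonymous substitutions.
Codon 3 (TCC, Ser): 3 synonymous substitutions.
Total: 2 + 3 + 3 = 8.

8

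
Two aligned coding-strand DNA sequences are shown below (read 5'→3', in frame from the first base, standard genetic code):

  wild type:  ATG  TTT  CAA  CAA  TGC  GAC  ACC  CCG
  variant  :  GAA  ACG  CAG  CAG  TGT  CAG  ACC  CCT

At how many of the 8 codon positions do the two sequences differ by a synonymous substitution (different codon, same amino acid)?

4

Codon 1: ATG Met / GAA Glu — nonsynonymous.
Codon 2: TTT Phe / ACG Thr — nonsynonymous.
Codon 3: CAA Gln / CAG Gln — synonymous.
Codon 4: CAA Gln / CAG Gln — synonymous.
Codon 5: TGC Cys / TGT Cys — synonymous.
Codon 6: GAC Asp / CAG Gln — nonsynonymous.
Codon 7: ACC Thr / ACC Thr — identical.
Codon 8: CCG Pro / CCT Pro — synonymous.
Synonymous differences: 4.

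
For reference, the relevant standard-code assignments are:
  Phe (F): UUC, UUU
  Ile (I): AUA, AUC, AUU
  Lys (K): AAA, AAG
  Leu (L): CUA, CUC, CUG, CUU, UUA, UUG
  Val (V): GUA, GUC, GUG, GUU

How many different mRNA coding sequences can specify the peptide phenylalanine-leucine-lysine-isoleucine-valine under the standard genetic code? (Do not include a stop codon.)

288

Phe: 2 codons.
Leu: 6 codons.
Lys: 2 codons.
Ile: 3 codons.
Val: 4 codons.
2 × 6 × 2 × 3 × 4 = 288.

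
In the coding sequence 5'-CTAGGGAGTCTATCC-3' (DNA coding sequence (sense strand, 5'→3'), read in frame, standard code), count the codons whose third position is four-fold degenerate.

4

Codon 1 CTA (Leu): third position 4-fold.
Codon 2 GGG (Gly): third position 4-fold.
Codon 3 AGT (Ser): third position 2-fold.
Codon 4 CTA (Leu): third position 4-fold.
Codon 5 TCC (Ser): third position 4-fold.
Four-fold degenerate third positions: 4.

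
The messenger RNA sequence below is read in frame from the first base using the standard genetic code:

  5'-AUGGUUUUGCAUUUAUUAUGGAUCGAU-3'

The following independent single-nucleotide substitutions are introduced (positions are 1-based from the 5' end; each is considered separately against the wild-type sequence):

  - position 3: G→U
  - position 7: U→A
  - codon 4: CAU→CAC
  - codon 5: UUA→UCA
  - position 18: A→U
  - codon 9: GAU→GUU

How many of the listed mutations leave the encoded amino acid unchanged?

1

Codon 1: AUG (Met) → AUU (Ile) — missense.
Codon 3: UUG (Leu) → AUG (Met) — missense.
Codon 4: CAU (His) → CAC (His) — synonymous.
Codon 5: UUA (Leu) → UCA (Ser) — missense.
Codon 6: UUA (Leu) → UUU (Phe) — missense.
Codon 9: GAU (Asp) → GUU (Val) — missense.
Synonymous: 1 of 6.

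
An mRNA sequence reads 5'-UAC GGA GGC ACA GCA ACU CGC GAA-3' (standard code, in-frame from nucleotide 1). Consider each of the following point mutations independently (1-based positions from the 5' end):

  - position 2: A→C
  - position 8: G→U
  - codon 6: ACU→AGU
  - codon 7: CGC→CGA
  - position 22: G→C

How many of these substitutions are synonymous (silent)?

Codon 1: UAC (Tyr) → UCC (Ser) — missense.
Codon 3: GGC (Gly) → GUC (Val) — missense.
Codon 6: ACU (Thr) → AGU (Ser) — missense.
Codon 7: CGC (Arg) → CGA (Arg) — synonymous.
Codon 8: GAA (Glu) → CAA (Gln) — missense.
Synonymous: 1 of 5.

1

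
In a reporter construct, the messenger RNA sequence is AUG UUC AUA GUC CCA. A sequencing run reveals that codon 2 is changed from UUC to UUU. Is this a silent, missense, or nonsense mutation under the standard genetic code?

silent

Position 6 falls in codon 2: UUC → Phe.
After the substitution the codon is UUU → Phe.
Both encode Phe, so the change is synonymous.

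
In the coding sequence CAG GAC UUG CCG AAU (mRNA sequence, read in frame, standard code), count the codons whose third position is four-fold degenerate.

Codon 1 CAG (Gln): third position 2-fold.
Codon 2 GAC (Asp): third position 2-fold.
Codon 3 UUG (Leu): third position 2-fold.
Codon 4 CCG (Pro): third position 4-fold.
Codon 5 AAU (Asn): third position 2-fold.
Four-fold degenerate third positions: 1.

1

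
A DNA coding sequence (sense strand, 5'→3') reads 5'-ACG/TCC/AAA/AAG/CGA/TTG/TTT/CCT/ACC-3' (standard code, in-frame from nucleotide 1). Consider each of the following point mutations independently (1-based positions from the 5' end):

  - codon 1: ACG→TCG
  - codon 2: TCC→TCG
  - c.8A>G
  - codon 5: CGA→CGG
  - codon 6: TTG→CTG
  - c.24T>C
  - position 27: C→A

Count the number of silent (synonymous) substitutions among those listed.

Codon 1: ACG (Thr) → TCG (Ser) — missense.
Codon 2: TCC (Ser) → TCG (Ser) — synonymous.
Codon 3: AAA (Lys) → AGA (Arg) — missense.
Codon 5: CGA (Arg) → CGG (Arg) — synonymous.
Codon 6: TTG (Leu) → CTG (Leu) — synonymous.
Codon 8: CCT (Pro) → CCC (Pro) — synonymous.
Codon 9: ACC (Thr) → ACA (Thr) — synonymous.
Synonymous: 5 of 7.

5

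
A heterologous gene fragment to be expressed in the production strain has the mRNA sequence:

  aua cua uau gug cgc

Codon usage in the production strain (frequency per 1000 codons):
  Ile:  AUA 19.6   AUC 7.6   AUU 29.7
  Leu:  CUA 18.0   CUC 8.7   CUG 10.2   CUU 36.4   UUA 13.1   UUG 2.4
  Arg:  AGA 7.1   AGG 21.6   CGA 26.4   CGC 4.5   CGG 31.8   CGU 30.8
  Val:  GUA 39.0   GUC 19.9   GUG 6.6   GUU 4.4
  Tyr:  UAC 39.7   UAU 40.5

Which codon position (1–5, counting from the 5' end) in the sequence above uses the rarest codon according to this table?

Codon 1 AUA (Ile): 19.6 per 1000.
Codon 2 CUA (Leu): 18.0 per 1000.
Codon 3 UAU (Tyr): 40.5 per 1000.
Codon 4 GUG (Val): 6.6 per 1000.
Codon 5 CGC (Arg): 4.5 per 1000.
Lowest frequency is 4.5 at codon 5.

5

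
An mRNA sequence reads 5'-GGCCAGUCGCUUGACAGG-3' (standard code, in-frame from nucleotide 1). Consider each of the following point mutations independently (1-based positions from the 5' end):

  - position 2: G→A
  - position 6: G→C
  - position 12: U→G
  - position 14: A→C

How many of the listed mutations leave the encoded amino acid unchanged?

Codon 1: GGC (Gly) → GAC (Asp) — missense.
Codon 2: CAG (Gln) → CAC (His) — missense.
Codon 4: CUU (Leu) → CUG (Leu) — synonymous.
Codon 5: GAC (Asp) → GCC (Ala) — missense.
Synonymous: 1 of 4.

1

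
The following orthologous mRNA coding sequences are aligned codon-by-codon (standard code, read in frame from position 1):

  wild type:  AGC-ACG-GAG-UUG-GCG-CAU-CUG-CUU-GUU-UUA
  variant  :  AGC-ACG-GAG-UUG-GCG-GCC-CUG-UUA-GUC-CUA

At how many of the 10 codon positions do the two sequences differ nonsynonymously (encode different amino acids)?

Codon 1: AGC Ser / AGC Ser — identical.
Codon 2: ACG Thr / ACG Thr — identical.
Codon 3: GAG Glu / GAG Glu — identical.
Codon 4: UUG Leu / UUG Leu — identical.
Codon 5: GCG Ala / GCG Ala — identical.
Codon 6: CAU His / GCC Ala — nonsynonymous.
Codon 7: CUG Leu / CUG Leu — identical.
Codon 8: CUU Leu / UUA Leu — synonymous.
Codon 9: GUU Val / GUC Val — synonymous.
Codon 10: UUA Leu / CUA Leu — synonymous.
Nonsynonymous differences: 1.

1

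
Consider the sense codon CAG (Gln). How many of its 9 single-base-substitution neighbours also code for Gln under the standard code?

Position 1: none → 0 synonymous.
Position 2: none → 0 synonymous.
Position 3: CAA → 1 synonymous.
Total: 0 + 0 + 1 = 1.

1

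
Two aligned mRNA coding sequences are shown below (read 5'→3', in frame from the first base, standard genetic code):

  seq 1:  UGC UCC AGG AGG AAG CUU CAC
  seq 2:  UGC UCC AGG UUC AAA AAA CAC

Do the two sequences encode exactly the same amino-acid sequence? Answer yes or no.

no

Codon 1: UGC Cys / UGC Cys — identical.
Codon 2: UCC Ser / UCC Ser — identical.
Codon 3: AGG Arg / AGG Arg — identical.
Codon 4: AGG Arg / UUC Phe — nonsynonymous.
Codon 5: AAG Lys / AAA Lys — synonymous.
Codon 6: CUU Leu / AAA Lys — nonsynonymous.
Codon 7: CAC His / CAC His — identical.
Nonsynonymous differences: 2 → different protein.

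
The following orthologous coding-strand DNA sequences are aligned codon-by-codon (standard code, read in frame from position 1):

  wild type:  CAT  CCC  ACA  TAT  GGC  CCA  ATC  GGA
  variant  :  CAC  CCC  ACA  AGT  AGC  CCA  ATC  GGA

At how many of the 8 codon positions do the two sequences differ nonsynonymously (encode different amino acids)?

Codon 1: CAT His / CAC His — synonymous.
Codon 2: CCC Pro / CCC Pro — identical.
Codon 3: ACA Thr / ACA Thr — identical.
Codon 4: TAT Tyr / AGT Ser — nonsynonymous.
Codon 5: GGC Gly / AGC Ser — nonsynonymous.
Codon 6: CCA Pro / CCA Pro — identical.
Codon 7: ATC Ile / ATC Ile — identical.
Codon 8: GGA Gly / GGA Gly — identical.
Nonsynonymous differences: 2.

2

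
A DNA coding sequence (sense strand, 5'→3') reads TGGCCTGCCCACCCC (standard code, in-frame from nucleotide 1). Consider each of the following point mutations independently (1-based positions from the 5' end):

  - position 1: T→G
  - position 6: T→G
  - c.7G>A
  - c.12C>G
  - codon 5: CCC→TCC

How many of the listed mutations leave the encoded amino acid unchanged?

Codon 1: TGG (Trp) → GGG (Gly) — missense.
Codon 2: CCT (Pro) → CCG (Pro) — synonymous.
Codon 3: GCC (Ala) → ACC (Thr) — missense.
Codon 4: CAC (His) → CAG (Gln) — missense.
Codon 5: CCC (Pro) → TCC (Ser) — missense.
Synonymous: 1 of 5.

1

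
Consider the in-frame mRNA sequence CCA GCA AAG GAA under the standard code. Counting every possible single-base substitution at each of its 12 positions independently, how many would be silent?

8

Codon 1 (CCA, Pro): 3 synonymous substitutions.
Codon 2 (GCA, Ala): 3 synonymous substitutions.
Codon 3 (AAG, Lys): 1 synonymous substitution.
Codon 4 (GAA, Glu): 1 synonymous substitution.
Total: 3 + 3 + 1 + 1 = 8.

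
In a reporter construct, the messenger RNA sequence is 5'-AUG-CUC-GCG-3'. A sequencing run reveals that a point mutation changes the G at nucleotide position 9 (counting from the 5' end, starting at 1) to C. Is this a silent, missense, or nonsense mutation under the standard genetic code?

silent

Position 9 falls in codon 3: GCG → Ala.
After the substitution the codon is GCC → Ala.
Both encode Ala, so the change is synonymous.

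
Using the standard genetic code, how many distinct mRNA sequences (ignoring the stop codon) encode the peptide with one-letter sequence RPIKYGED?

4608

Arg: 6 codons.
Pro: 4 codons.
Ile: 3 codons.
Lys: 2 codons.
Tyr: 2 codons.
Gly: 4 codons.
Glu: 2 codons.
Asp: 2 codons.
6 × 4 × 3 × 2 × 2 × 4 × 2 × 2 = 4608.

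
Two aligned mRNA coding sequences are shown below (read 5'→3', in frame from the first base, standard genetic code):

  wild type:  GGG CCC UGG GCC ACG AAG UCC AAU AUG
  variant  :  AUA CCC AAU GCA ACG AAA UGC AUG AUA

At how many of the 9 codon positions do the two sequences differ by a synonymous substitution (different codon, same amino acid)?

2

Codon 1: GGG Gly / AUA Ile — nonsynonymous.
Codon 2: CCC Pro / CCC Pro — identical.
Codon 3: UGG Trp / AAU Asn — nonsynonymous.
Codon 4: GCC Ala / GCA Ala — synonymous.
Codon 5: ACG Thr / ACG Thr — identical.
Codon 6: AAG Lys / AAA Lys — synonymous.
Codon 7: UCC Ser / UGC Cys — nonsynonymous.
Codon 8: AAU Asn / AUG Met — nonsynonymous.
Codon 9: AUG Met / AUA Ile — nonsynonymous.
Synonymous differences: 2.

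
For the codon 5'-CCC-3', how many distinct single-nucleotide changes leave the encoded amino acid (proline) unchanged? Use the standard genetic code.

3

Position 1: none → 0 synonymous.
Position 2: none → 0 synonymous.
Position 3: CCU, CCA, CCG → 3 synonymous.
Total: 0 + 0 + 3 = 3.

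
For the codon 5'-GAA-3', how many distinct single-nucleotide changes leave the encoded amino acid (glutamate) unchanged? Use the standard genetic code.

Position 1: none → 0 synonymous.
Position 2: none → 0 synonymous.
Position 3: GAG → 1 synonymous.
Total: 0 + 0 + 1 = 1.

1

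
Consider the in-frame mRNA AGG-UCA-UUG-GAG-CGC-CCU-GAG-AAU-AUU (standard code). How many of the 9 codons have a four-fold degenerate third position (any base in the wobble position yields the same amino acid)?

3

Codon 1 AGG (Arg): third position 2-fold.
Codon 2 UCA (Ser): third position 4-fold.
Codon 3 UUG (Leu): third position 2-fold.
Codon 4 GAG (Glu): third position 2-fold.
Codon 5 CGC (Arg): third position 4-fold.
Codon 6 CCU (Pro): third position 4-fold.
Codon 7 GAG (Glu): third position 2-fold.
Codon 8 AAU (Asn): third position 2-fold.
Codon 9 AUU (Ile): third position 3-fold.
Four-fold degenerate third positions: 3.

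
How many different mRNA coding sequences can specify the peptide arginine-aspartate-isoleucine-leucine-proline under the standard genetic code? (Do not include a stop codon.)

Arg: 6 codons.
Asp: 2 codons.
Ile: 3 codons.
Leu: 6 codons.
Pro: 4 codons.
6 × 2 × 3 × 6 × 4 = 864.

864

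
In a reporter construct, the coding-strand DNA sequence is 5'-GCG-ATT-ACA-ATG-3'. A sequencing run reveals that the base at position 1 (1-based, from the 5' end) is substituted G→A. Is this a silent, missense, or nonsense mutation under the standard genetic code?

Position 1 falls in codon 1: GCG → Ala.
After the substitution the codon is ACG → Thr.
Ala ≠ Thr, so this is a missense mutation.

missense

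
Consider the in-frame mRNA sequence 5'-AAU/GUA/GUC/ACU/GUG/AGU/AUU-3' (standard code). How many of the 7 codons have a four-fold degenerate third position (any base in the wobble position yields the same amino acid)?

4

Codon 1 AAU (Asn): third position 2-fold.
Codon 2 GUA (Val): third position 4-fold.
Codon 3 GUC (Val): third position 4-fold.
Codon 4 ACU (Thr): third position 4-fold.
Codon 5 GUG (Val): third position 4-fold.
Codon 6 AGU (Ser): third position 2-fold.
Codon 7 AUU (Ile): third position 3-fold.
Four-fold degenerate third positions: 4.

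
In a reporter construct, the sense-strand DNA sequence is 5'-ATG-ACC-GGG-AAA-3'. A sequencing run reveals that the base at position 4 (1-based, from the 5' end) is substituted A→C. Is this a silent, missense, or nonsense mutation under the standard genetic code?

missense

Position 4 falls in codon 2: ACC → Thr.
After the substitution the codon is CCC → Pro.
Thr ≠ Pro, so this is a missense mutation.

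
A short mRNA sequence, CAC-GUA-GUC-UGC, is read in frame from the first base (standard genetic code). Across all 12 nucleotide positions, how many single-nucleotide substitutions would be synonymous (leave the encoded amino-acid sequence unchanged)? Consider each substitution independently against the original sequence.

Codon 1 (CAC, His): 1 synonymous substitution.
Codon 2 (GUA, Val): 3 synonymous substitutions.
Codon 3 (GUC, Val): 3 synonymous substitutions.
Codon 4 (UGC, Cys): 1 synonymous substitution.
Total: 1 + 3 + 3 + 1 = 8.

8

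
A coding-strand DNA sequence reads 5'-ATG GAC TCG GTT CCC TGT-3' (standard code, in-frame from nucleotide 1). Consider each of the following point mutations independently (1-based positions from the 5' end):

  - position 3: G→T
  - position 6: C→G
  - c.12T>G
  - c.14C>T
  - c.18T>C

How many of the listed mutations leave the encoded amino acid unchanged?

Codon 1: ATG (Met) → ATT (Ile) — missense.
Codon 2: GAC (Asp) → GAG (Glu) — missense.
Codon 4: GTT (Val) → GTG (Val) — synonymous.
Codon 5: CCC (Pro) → CTC (Leu) — missense.
Codon 6: TGT (Cys) → TGC (Cys) — synonymous.
Synonymous: 2 of 5.

2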